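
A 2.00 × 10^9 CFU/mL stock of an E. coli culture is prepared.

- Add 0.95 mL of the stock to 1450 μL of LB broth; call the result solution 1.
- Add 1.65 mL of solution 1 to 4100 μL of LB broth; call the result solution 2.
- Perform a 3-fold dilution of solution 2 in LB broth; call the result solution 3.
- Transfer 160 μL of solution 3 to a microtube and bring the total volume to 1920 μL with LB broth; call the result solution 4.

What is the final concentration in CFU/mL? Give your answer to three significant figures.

Step 1: 0.95 mL + 1450 μL = 2.4 mL total → factor 2.4/0.95 = 2.5263
Step 2: 1.65 mL + 4100 μL = 5.75 mL total → factor 5.75/1.65 = 3.4848
Step 3: 3-fold → factor 3
Step 4: 160 μL brought to 1920 μL → factor 1920/160 = 12
Overall dilution factor = 2.5263 × 3.4848 × 3 × 12 = 316.94
Final = 2.00 × 10^9 CFU/mL / 316.94 = 6.31 × 10^6 CFU/mL

6.31 × 10^6 CFU/mL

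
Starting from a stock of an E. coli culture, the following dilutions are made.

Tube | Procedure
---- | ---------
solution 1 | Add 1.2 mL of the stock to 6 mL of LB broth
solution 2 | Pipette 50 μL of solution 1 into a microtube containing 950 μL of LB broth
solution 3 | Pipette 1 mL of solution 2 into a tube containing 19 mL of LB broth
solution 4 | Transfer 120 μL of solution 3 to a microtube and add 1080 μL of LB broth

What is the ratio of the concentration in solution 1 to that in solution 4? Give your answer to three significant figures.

Step 1: 1.2 mL + 6 mL = 7.2 mL total → factor 7.2/1.2 = 6
Step 2: 50 μL + 950 μL = 1000 μL total → factor 1000/50 = 20
Step 3: 1 mL + 19 mL = 20 mL total → factor 20/1 = 20
Step 4: 120 μL + 1080 μL = 1200 μL total → factor 1200/120 = 10
Dilution factor to solution 1 = 6; to solution 4 = 24000
[solution 1]/[solution 4] = (factor to solution 4)/(factor to solution 1) = 24000/6 = 4.00 × 10^3

4.00 × 10^3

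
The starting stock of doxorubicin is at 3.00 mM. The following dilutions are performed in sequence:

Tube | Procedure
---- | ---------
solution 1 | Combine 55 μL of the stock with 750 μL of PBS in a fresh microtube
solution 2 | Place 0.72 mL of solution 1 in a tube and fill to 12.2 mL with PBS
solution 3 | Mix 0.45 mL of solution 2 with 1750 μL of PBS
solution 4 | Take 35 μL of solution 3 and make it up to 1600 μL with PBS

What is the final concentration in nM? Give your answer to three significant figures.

Step 1: 55 μL + 750 μL = 805 μL total → factor 805/55 = 14.636
Step 2: 0.72 mL brought to 12.2 mL → factor 12.2/0.72 = 16.944
Step 3: 0.45 mL + 1750 μL = 2.2 mL total → factor 2.2/0.45 = 4.8889
Step 4: 35 μL brought to 1600 μL → factor 1600/35 = 45.714
Overall dilution factor = 14.636 × 16.944 × 4.8889 × 45.714 = 55427
Final = 3.00 mM / 55427 = 5.413 × 10^-5 mM = 54.1 nM

54.1 nM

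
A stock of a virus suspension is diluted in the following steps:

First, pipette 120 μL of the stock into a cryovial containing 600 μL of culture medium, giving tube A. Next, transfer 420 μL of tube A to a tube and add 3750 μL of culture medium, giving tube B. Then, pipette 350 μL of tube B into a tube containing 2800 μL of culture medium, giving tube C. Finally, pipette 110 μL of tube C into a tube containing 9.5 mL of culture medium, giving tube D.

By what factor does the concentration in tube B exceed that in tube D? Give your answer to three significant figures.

786

Step 1: 120 μL + 600 μL = 720 μL total → factor 720/120 = 6
Step 2: 420 μL + 3750 μL = 4170 μL total → factor 4170/420 = 9.9286
Step 3: 350 μL + 2800 μL = 3150 μL total → factor 3150/350 = 9
Step 4: 110 μL + 9.5 mL = 9610 μL total → factor 9610/110 = 87.364
Dilution factor to tube B = 59.571; to tube D = 46839
[tube B]/[tube D] = (factor to tube D)/(factor to tube B) = 46839/59.571 = 786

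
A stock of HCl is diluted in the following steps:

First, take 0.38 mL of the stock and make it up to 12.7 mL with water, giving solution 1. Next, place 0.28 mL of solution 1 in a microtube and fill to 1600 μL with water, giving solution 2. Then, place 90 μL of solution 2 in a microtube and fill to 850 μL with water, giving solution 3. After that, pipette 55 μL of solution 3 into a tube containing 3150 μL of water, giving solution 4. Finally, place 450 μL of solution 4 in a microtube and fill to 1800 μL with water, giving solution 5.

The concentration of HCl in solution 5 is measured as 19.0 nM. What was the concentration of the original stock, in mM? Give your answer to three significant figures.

Step 1: 0.38 mL brought to 12.7 mL → factor 12.7/0.38 = 33.421
Step 2: 0.28 mL brought to 1600 μL → factor 1.6/0.28 = 5.7143
Step 3: 90 μL brought to 850 μL → factor 850/90 = 9.4444
Step 4: 55 μL + 3150 μL = 3205 μL total → factor 3205/55 = 58.273
Step 5: 450 μL brought to 1800 μL → factor 1800/450 = 4
Overall dilution factor = 33.421 × 5.7143 × 9.4444 × 58.273 × 4 = 4.2042 × 10^5
Stock = 19.0 nM × 4.2042 × 10^5 = 7.988 × 10^6 nM = 7.99 mM

7.99 mM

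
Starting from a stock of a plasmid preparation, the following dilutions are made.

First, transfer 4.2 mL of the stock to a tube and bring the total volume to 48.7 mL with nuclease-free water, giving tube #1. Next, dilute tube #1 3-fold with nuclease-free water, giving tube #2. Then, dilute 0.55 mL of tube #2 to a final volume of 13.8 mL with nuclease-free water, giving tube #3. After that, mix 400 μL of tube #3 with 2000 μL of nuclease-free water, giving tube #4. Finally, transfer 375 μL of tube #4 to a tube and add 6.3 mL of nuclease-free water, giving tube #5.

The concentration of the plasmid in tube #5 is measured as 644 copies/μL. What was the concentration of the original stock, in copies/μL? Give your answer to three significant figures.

6.00 × 10^7 copies/μL

Step 1: 4.2 mL brought to 48.7 mL → factor 48.7/4.2 = 11.595
Step 2: 3-fold → factor 3
Step 3: 0.55 mL brought to 13.8 mL → factor 13.8/0.55 = 25.091
Step 4: 400 μL + 2000 μL = 2400 μL total → factor 2400/400 = 6
Step 5: 375 μL + 6.3 mL = 6675 μL total → factor 6675/375 = 17.8
Overall dilution factor = 11.595 × 3 × 25.091 × 6 × 17.8 = 93216
Stock = 644 copies/μL × 93216 = 6.00 × 10^7 copies/μL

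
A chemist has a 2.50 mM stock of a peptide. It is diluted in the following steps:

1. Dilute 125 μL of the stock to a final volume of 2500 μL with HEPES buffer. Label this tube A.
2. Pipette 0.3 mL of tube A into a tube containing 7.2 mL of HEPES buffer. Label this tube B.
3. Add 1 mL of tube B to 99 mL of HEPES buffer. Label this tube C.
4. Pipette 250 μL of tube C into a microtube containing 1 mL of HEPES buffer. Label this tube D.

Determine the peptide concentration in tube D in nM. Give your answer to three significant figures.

10.0 nM

Step 1: 125 μL brought to 2500 μL → factor 2500/125 = 20
Step 2: 0.3 mL + 7.2 mL = 7.5 mL total → factor 7.5/0.3 = 25
Step 3: 1 mL + 99 mL = 100 mL total → factor 100/1 = 100
Step 4: 250 μL + 1 mL = 1250 μL total → factor 1250/250 = 5
Overall dilution factor = 20 × 25 × 100 × 5 = 2.5 × 10^5
Final = 2.50 mM / 2.5 × 10^5 = 1.000 × 10^-5 mM = 10.0 nM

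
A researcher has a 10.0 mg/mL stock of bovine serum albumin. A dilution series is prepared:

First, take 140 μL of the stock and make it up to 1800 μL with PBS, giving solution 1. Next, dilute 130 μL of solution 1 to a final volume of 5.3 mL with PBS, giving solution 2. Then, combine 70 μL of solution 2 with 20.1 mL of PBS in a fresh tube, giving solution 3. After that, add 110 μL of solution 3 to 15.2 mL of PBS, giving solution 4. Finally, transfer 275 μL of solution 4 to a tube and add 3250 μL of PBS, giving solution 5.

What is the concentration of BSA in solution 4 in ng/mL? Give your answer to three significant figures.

0.476 ng/mL

Step 1: 140 μL brought to 1800 μL → factor 1800/140 = 12.857
Step 2: 130 μL brought to 5.3 mL → factor 5300/130 = 40.769
Step 3: 70 μL + 20.1 mL = 20170 μL total → factor 20170/70 = 288.14
Step 4: 110 μL + 15.2 mL = 15310 μL total → factor 15310/110 = 139.18
Dilution factor through solution 4 = 12.857 × 40.769 × 288.14 × 139.18 = 2.1022 × 10^7
[solution 4] = 10.0 mg/mL / 2.1022 × 10^7 = 4.757 × 10^-7 mg/mL = 0.476 ng/mL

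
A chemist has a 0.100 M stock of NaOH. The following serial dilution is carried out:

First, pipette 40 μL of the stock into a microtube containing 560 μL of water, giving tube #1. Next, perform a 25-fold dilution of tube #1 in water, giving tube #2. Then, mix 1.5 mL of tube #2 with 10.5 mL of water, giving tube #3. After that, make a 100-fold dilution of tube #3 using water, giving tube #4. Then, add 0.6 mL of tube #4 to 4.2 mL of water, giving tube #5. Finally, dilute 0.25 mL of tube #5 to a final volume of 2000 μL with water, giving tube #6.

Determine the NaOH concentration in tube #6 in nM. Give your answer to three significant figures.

Step 1: 40 μL + 560 μL = 600 μL total → factor 600/40 = 15
Step 2: 25-fold → factor 25
Step 3: 1.5 mL + 10.5 mL = 12 mL total → factor 12/1.5 = 8
Step 4: 100-fold → factor 100
Step 5: 0.6 mL + 4.2 mL = 4.8 mL total → factor 4.8/0.6 = 8
Step 6: 0.25 mL brought to 2000 μL → factor 2/0.25 = 8
Overall dilution factor = 15 × 25 × 8 × 100 × 8 × 8 = 1.92 × 10^7
Final = 0.100 M / 1.92 × 10^7 = 5.208 × 10^-9 M = 5.21 nM

5.21 nM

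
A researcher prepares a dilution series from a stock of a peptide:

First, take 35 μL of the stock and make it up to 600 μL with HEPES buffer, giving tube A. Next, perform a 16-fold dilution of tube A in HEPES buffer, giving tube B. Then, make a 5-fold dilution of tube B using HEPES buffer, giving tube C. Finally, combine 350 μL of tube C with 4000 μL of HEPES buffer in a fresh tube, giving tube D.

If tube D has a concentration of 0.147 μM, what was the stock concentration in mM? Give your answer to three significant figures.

2.51 mM

Step 1: 35 μL brought to 600 μL → factor 600/35 = 17.143
Step 2: 16-fold → factor 16
Step 3: 5-fold → factor 5
Step 4: 350 μL + 4000 μL = 4350 μL total → factor 4350/350 = 12.429
Overall dilution factor = 17.143 × 16 × 5 × 12.429 = 17045
Stock = 0.147 μM × 17045 = 2506 μM = 2.51 mM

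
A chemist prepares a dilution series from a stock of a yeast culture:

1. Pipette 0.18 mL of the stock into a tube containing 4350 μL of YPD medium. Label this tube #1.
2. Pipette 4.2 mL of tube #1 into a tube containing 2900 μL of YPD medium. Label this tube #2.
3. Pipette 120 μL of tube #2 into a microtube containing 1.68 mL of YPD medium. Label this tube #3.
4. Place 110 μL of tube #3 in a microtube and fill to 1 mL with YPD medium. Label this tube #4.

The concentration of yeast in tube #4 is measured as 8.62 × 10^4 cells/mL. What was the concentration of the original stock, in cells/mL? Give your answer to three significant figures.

Step 1: 0.18 mL + 4350 μL = 4.53 mL total → factor 4.53/0.18 = 25.167
Step 2: 4.2 mL + 2900 μL = 7.1 mL total → factor 7.1/4.2 = 1.6905
Step 3: 120 μL + 1.68 mL = 1800 μL total → factor 1800/120 = 15
Step 4: 110 μL brought to 1 mL → factor 1000/110 = 9.0909
Overall dilution factor = 25.167 × 1.6905 × 15 × 9.0909 = 5801.4
Stock = 8.62 × 10^4 cells/mL × 5801.4 = 5.00 × 10^8 cells/mL

5.00 × 10^8 cells/mL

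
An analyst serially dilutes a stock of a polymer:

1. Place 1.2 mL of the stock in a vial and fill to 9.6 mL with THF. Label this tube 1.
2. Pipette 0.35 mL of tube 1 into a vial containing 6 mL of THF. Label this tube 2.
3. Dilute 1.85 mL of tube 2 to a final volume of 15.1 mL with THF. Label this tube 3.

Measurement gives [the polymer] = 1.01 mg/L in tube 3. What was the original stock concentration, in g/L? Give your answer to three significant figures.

Step 1: 1.2 mL brought to 9.6 mL → factor 9.6/1.2 = 8
Step 2: 0.35 mL + 6 mL = 6.35 mL total → factor 6.35/0.35 = 18.143
Step 3: 1.85 mL brought to 15.1 mL → factor 15.1/1.85 = 8.1622
Overall dilution factor = 8 × 18.143 × 8.1622 = 1184.7
Stock = 1.01 mg/L × 1184.7 = 1197 mg/L = 1.20 g/L

1.20 g/L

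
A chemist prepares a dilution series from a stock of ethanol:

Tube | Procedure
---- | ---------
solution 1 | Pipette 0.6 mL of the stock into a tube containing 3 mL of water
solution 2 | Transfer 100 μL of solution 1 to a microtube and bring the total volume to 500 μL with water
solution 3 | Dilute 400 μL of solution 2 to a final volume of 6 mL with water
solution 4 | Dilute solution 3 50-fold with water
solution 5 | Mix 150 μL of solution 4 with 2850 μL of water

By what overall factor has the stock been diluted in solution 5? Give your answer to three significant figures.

Step 1: 0.6 mL + 3 mL = 3.6 mL total → factor 3.6/0.6 = 6
Step 2: 100 μL brought to 500 μL → factor 500/100 = 5
Step 3: 400 μL brought to 6 mL → factor 6000/400 = 15
Step 4: 50-fold → factor 50
Step 5: 150 μL + 2850 μL = 3000 μL total → factor 3000/150 = 20
Overall dilution factor = 6 × 5 × 15 × 50 × 20 = 4.5 × 10^5

4.50 × 10^5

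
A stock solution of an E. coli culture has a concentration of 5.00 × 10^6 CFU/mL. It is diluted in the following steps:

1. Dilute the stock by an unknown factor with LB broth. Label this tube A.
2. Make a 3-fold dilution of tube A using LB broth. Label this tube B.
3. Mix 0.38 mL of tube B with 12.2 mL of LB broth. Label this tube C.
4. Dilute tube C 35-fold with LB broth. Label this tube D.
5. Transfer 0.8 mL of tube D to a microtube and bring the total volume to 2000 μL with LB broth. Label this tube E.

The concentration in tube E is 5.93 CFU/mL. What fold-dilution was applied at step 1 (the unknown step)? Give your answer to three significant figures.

97.0-fold

Step 1: unknown factor x
Step 2: 3-fold → factor 3
Step 3: 0.38 mL + 12.2 mL = 12.58 mL total → factor 12.58/0.38 = 33.105
Step 4: 35-fold → factor 35
Step 5: 0.8 mL brought to 2000 μL → factor 2/0.8 = 2.5
Product of known-step factors = 8690.1
Overall factor = 5.00 × 10^6 CFU/mL / (5.93 CFU/mL) = 8.4317 × 10^5
x = 8.4317 × 10^5 / 8690.1 = 97.0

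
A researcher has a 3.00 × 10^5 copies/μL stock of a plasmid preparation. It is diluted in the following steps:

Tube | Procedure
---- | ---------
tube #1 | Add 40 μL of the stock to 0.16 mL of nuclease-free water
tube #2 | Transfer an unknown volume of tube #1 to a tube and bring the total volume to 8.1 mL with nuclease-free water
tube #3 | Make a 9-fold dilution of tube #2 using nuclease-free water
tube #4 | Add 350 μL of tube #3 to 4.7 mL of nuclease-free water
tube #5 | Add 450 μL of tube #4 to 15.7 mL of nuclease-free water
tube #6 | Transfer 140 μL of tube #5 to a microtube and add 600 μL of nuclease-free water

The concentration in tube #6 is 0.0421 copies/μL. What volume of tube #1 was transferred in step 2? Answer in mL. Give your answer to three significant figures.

0.140 mL

Step 1: 40 μL + 0.16 mL = 200 μL total → factor 200/40 = 5
Step 2: v brought to 8.1 mL → factor = 8.1 mL/v
Step 3: 9-fold → factor 9
Step 4: 350 μL + 4.7 mL = 5050 μL total → factor 5050/350 = 14.429
Step 5: 450 μL + 15.7 mL = 16150 μL total → factor 16150/450 = 35.889
Step 6: 140 μL + 600 μL = 740 μL total → factor 740/140 = 5.2857
Product of known-step factors = 1.2317 × 10^5
Overall factor = 3.00 × 10^5 copies/μL / (0.0421 copies/μL) = 7.1259 × 10^6
Step-2 factor = 7.1259 × 10^6 / 1.2317 × 10^5 = 57.855
v = 8.1 mL / 57.855 = 0.140 mL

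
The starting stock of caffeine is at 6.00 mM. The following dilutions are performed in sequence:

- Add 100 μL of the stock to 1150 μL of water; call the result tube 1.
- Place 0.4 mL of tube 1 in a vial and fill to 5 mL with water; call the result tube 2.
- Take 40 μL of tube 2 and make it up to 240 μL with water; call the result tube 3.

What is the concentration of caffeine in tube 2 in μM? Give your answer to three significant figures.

38.4 μM

Step 1: 100 μL + 1150 μL = 1250 μL total → factor 1250/100 = 12.5
Step 2: 0.4 mL brought to 5 mL → factor 5/0.4 = 12.5
Dilution factor through tube 2 = 12.5 × 12.5 = 156.25
[tube 2] = 6.00 mM / 156.25 = 0.03840 mM = 38.4 μM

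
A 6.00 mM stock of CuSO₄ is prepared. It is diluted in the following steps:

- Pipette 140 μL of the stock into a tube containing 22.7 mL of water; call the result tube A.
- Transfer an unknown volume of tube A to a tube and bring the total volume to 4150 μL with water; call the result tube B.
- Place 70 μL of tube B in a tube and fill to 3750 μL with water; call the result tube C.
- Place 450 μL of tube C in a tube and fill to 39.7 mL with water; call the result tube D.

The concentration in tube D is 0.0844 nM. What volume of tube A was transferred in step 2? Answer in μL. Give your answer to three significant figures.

Step 1: 140 μL + 22.7 mL = 22840 μL total → factor 22840/140 = 163.14
Step 2: v brought to 4150 μL → factor = 4150 μL/v
Step 3: 70 μL brought to 3750 μL → factor 3750/70 = 53.571
Step 4: 450 μL brought to 39.7 mL → factor 39700/450 = 88.222
Product of known-step factors = 7.7104 × 10^5
Overall factor = 6.00 mM / (0.0844 nM) = 7.109 × 10^7
Step-2 factor = 7.109 × 10^7 / 7.7104 × 10^5 = 92.2
v = 4150 μL / 92.2 = 45.0 μL

45.0 μL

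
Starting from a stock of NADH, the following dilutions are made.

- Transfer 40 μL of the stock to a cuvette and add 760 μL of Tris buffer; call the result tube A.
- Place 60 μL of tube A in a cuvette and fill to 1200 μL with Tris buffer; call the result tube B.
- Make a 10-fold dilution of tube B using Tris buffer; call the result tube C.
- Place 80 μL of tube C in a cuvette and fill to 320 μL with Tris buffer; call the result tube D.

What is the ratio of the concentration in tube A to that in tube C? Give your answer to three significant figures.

200

Step 1: 40 μL + 760 μL = 800 μL total → factor 800/40 = 20
Step 2: 60 μL brought to 1200 μL → factor 1200/60 = 20
Step 3: 10-fold → factor 10
Dilution factor to tube A = 20; to tube C = 4000
[tube A]/[tube C] = (factor to tube C)/(factor to tube A) = 4000/20 = 200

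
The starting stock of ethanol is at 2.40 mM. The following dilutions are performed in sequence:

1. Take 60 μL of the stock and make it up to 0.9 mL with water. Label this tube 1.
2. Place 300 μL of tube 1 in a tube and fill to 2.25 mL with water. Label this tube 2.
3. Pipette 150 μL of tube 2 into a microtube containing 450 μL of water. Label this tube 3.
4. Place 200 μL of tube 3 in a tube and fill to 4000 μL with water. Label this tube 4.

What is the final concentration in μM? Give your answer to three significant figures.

Step 1: 60 μL brought to 0.9 mL → factor 900/60 = 15
Step 2: 300 μL brought to 2.25 mL → factor 2250/300 = 7.5
Step 3: 150 μL + 450 μL = 600 μL total → factor 600/150 = 4
Step 4: 200 μL brought to 4000 μL → factor 4000/200 = 20
Overall dilution factor = 15 × 7.5 × 4 × 20 = 9000
Final = 2.40 mM / 9000 = 0.0002667 mM = 0.267 μM

0.267 μM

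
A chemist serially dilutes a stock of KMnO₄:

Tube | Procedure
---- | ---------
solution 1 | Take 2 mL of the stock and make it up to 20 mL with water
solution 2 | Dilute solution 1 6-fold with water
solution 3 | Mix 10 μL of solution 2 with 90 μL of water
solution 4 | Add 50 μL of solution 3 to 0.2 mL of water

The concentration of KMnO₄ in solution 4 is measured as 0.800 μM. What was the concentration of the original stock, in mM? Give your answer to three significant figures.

2.40 mM

Step 1: 2 mL brought to 20 mL → factor 20/2 = 10
Step 2: 6-fold → factor 6
Step 3: 10 μL + 90 μL = 100 μL total → factor 100/10 = 10
Step 4: 50 μL + 0.2 mL = 250 μL total → factor 250/50 = 5
Overall dilution factor = 10 × 6 × 10 × 5 = 3000
Stock = 0.800 μM × 3000 = 2400 μM = 2.40 mM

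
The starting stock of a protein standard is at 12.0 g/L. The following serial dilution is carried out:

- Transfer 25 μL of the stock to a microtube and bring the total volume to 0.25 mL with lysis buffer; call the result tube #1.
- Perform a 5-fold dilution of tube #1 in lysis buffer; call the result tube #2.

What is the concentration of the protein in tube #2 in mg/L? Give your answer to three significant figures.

Step 1: 25 μL brought to 0.25 mL → factor 250/25 = 10
Step 2: 5-fold → factor 5
Overall dilution factor = 10 × 5 = 50
Final = 12.0 g/L / 50 = 0.2400 g/L = 240 mg/L

240 mg/L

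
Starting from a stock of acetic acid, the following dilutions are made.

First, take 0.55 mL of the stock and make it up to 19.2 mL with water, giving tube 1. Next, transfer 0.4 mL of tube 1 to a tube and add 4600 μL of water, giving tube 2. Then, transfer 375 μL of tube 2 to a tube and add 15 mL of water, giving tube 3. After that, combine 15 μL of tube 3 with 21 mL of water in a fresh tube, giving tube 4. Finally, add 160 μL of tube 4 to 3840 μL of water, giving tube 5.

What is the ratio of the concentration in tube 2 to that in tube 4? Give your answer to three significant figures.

Step 1: 0.55 mL brought to 19.2 mL → factor 19.2/0.55 = 34.909
Step 2: 0.4 mL + 4600 μL = 5 mL total → factor 5/0.4 = 12.5
Step 3: 375 μL + 15 mL = 15375 μL total → factor 15375/375 = 41
Step 4: 15 μL + 21 mL = 21015 μL total → factor 21015/15 = 1401
Dilution factor to tube 2 = 436.36; to tube 4 = 2.5065 × 10^7
[tube 2]/[tube 4] = (factor to tube 4)/(factor to tube 2) = 2.5065 × 10^7/436.36 = 5.74 × 10^4

5.74 × 10^4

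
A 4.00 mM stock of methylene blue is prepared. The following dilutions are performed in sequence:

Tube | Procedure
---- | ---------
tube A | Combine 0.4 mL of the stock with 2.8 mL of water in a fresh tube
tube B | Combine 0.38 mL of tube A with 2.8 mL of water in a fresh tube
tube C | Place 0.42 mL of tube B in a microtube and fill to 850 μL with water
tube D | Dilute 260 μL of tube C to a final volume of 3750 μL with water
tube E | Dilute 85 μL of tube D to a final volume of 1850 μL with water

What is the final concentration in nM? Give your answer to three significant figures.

Step 1: 0.4 mL + 2.8 mL = 3.2 mL total → factor 3.2/0.4 = 8
Step 2: 0.38 mL + 2.8 mL = 3.18 mL total → factor 3.18/0.38 = 8.3684
Step 3: 0.42 mL brought to 850 μL → factor 0.85/0.42 = 2.0238
Step 4: 260 μL brought to 3750 μL → factor 3750/260 = 14.423
Step 5: 85 μL brought to 1850 μL → factor 1850/85 = 21.765
Overall dilution factor = 8 × 8.3684 × 2.0238 × 14.423 × 21.765 = 42532
Final = 4.00 mM / 42532 = 9.405 × 10^-5 mM = 94.0 nM

94.0 nM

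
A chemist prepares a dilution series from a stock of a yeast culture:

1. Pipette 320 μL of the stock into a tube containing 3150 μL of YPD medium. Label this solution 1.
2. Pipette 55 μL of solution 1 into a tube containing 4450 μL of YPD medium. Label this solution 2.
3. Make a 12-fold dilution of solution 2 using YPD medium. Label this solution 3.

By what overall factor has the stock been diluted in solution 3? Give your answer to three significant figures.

Step 1: 320 μL + 3150 μL = 3470 μL total → factor 3470/320 = 10.844
Step 2: 55 μL + 4450 μL = 4505 μL total → factor 4505/55 = 81.909
Step 3: 12-fold → factor 12
Overall dilution factor = 10.844 × 81.909 × 12 = 10658

1.07 × 10^4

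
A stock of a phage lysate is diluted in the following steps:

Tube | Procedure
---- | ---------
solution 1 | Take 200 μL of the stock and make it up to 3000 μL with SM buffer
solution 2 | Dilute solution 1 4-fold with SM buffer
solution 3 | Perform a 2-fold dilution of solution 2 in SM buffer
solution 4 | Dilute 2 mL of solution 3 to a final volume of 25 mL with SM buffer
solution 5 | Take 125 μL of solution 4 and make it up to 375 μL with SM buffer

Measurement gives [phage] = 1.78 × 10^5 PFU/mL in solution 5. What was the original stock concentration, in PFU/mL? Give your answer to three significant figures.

Step 1: 200 μL brought to 3000 μL → factor 3000/200 = 15
Step 2: 4-fold → factor 4
Step 3: 2-fold → factor 2
Step 4: 2 mL brought to 25 mL → factor 25/2 = 12.5
Step 5: 125 μL brought to 375 μL → factor 375/125 = 3
Overall dilution factor = 15 × 4 × 2 × 12.5 × 3 = 4500
Stock = 1.78 × 10^5 PFU/mL × 4500 = 8.01 × 10^8 PFU/mL

8.01 × 10^8 PFU/mL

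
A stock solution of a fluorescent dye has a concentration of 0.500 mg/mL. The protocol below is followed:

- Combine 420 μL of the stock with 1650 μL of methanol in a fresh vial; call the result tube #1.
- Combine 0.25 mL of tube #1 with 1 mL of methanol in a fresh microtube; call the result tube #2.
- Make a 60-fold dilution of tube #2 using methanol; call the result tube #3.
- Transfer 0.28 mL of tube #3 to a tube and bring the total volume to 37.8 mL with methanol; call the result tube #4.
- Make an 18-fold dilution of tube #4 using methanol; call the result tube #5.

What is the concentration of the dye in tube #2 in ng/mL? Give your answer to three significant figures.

2.03 × 10^4 ng/mL

Step 1: 420 μL + 1650 μL = 2070 μL total → factor 2070/420 = 4.9286
Step 2: 0.25 mL + 1 mL = 1.25 mL total → factor 1.25/0.25 = 5
Dilution factor through tube #2 = 4.9286 × 5 = 24.643
[tube #2] = 0.500 mg/mL / 24.643 = 0.02029 mg/mL = 2.03 × 10^4 ng/mL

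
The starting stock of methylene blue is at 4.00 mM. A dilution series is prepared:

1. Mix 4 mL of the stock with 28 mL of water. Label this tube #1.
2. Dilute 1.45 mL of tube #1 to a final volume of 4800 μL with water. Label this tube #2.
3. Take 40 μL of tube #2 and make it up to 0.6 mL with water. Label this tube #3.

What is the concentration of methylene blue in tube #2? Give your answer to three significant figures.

0.151 mM

Step 1: 4 mL + 28 mL = 32 mL total → factor 32/4 = 8
Step 2: 1.45 mL brought to 4800 μL → factor 4.8/1.45 = 3.3103
Dilution factor through tube #2 = 8 × 3.3103 = 26.483
[tube #2] = 4.00 mM / 26.483 = 0.151 mM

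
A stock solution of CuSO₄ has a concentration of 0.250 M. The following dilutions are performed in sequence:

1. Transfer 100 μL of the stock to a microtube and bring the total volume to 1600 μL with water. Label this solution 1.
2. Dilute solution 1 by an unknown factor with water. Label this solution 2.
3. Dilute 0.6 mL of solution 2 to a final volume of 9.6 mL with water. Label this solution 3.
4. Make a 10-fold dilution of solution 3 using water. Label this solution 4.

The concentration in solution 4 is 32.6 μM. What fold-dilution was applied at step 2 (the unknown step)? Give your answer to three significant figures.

3.00-fold

Step 1: 100 μL brought to 1600 μL → factor 1600/100 = 16
Step 2: unknown factor x
Step 3: 0.6 mL brought to 9.6 mL → factor 9.6/0.6 = 16
Step 4: 10-fold → factor 10
Product of known-step factors = 2560
Overall factor = 0.250 M / (32.6 μM) = 7668.7
x = 7668.7 / 2560 = 3.00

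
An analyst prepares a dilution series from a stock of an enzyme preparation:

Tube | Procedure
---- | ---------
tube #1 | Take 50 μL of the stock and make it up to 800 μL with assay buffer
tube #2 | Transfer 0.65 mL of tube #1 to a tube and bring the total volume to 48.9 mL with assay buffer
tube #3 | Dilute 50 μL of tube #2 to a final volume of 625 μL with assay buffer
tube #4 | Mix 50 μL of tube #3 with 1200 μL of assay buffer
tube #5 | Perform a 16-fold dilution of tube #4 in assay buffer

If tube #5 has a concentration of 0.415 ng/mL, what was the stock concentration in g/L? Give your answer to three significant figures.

2.50 g/L

Step 1: 50 μL brought to 800 μL → factor 800/50 = 16
Step 2: 0.65 mL brought to 48.9 mL → factor 48.9/0.65 = 75.231
Step 3: 50 μL brought to 625 μL → factor 625/50 = 12.5
Step 4: 50 μL + 1200 μL = 1250 μL total → factor 1250/50 = 25
Step 5: 16-fold → factor 16
Overall dilution factor = 16 × 75.231 × 12.5 × 25 × 16 = 6.0185 × 10^6
Stock = 0.415 ng/mL × 6.0185 × 10^6 = 2.498 × 10^6 ng/mL = 2.50 g/L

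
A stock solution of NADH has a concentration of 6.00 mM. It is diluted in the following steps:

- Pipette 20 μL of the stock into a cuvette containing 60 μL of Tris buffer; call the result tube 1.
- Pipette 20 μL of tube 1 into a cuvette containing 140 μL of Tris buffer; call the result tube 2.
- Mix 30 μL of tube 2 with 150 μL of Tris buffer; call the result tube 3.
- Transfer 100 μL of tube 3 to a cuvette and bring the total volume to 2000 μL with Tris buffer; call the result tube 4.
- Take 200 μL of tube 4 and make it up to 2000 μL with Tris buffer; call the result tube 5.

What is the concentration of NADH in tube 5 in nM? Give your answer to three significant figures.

Step 1: 20 μL + 60 μL = 80 μL total → factor 80/20 = 4
Step 2: 20 μL + 140 μL = 160 μL total → factor 160/20 = 8
Step 3: 30 μL + 150 μL = 180 μL total → factor 180/30 = 6
Step 4: 100 μL brought to 2000 μL → factor 2000/100 = 20
Step 5: 200 μL brought to 2000 μL → factor 2000/200 = 10
Dilution factor through tube 5 = 4 × 8 × 6 × 20 × 10 = 38400
[tube 5] = 6.00 mM / 38400 = 0.0001563 mM = 156 nM

156 nM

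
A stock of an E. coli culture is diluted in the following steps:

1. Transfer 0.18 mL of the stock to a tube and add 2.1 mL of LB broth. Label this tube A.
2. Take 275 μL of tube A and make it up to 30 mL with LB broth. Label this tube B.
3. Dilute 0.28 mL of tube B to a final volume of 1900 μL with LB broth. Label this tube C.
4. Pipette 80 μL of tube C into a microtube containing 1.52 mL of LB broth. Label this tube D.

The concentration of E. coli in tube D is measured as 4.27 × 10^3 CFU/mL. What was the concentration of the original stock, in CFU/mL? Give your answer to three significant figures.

8.01 × 10^8 CFU/mL

Step 1: 0.18 mL + 2.1 mL = 2.28 mL total → factor 2.28/0.18 = 12.667
Step 2: 275 μL brought to 30 mL → factor 30000/275 = 109.09
Step 3: 0.28 mL brought to 1900 μL → factor 1.9/0.28 = 6.7857
Step 4: 80 μL + 1.52 mL = 1600 μL total → factor 1600/80 = 20
Overall dilution factor = 12.667 × 109.09 × 6.7857 × 20 = 1.8753 × 10^5
Stock = 4.27 × 10^3 CFU/mL × 1.8753 × 10^5 = 8.01 × 10^8 CFU/mL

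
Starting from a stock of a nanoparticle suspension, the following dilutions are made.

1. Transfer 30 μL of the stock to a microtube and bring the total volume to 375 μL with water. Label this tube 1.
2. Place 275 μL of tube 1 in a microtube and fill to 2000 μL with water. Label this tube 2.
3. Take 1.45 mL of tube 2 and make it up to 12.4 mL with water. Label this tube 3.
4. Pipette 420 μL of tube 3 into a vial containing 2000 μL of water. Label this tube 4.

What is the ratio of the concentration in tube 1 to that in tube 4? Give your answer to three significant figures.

358

Step 1: 30 μL brought to 375 μL → factor 375/30 = 12.5
Step 2: 275 μL brought to 2000 μL → factor 2000/275 = 7.2727
Step 3: 1.45 mL brought to 12.4 mL → factor 12.4/1.45 = 8.5517
Step 4: 420 μL + 2000 μL = 2420 μL total → factor 2420/420 = 5.7619
Dilution factor to tube 1 = 12.5; to tube 4 = 4479.5
[tube 1]/[tube 4] = (factor to tube 4)/(factor to tube 1) = 4479.5/12.5 = 358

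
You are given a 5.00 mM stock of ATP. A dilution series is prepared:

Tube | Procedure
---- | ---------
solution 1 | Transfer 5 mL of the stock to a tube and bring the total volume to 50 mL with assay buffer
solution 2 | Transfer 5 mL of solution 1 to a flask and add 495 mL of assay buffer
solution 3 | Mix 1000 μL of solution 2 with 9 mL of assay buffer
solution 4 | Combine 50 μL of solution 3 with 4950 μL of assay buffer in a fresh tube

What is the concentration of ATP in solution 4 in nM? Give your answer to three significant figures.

5.00 nM

Step 1: 5 mL brought to 50 mL → factor 50/5 = 10
Step 2: 5 mL + 495 mL = 500 mL total → factor 500/5 = 100
Step 3: 1000 μL + 9 mL = 10000 μL total → factor 10000/1000 = 10
Step 4: 50 μL + 4950 μL = 5000 μL total → factor 5000/50 = 100
Overall dilution factor = 10 × 100 × 10 × 100 = 1 × 10^6
Final = 5.00 mM / 1 × 10^6 = 5.000 × 10^-6 mM = 5.00 nM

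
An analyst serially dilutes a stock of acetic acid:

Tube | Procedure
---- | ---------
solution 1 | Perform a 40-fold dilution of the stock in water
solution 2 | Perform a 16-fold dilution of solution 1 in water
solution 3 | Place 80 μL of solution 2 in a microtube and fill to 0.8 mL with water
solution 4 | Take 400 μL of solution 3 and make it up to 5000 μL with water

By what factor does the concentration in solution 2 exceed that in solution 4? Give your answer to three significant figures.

125

Step 1: 40-fold → factor 40
Step 2: 16-fold → factor 16
Step 3: 80 μL brought to 0.8 mL → factor 800/80 = 10
Step 4: 400 μL brought to 5000 μL → factor 5000/400 = 12.5
Dilution factor to solution 2 = 640; to solution 4 = 80000
[solution 2]/[solution 4] = (factor to solution 4)/(factor to solution 2) = 80000/640 = 125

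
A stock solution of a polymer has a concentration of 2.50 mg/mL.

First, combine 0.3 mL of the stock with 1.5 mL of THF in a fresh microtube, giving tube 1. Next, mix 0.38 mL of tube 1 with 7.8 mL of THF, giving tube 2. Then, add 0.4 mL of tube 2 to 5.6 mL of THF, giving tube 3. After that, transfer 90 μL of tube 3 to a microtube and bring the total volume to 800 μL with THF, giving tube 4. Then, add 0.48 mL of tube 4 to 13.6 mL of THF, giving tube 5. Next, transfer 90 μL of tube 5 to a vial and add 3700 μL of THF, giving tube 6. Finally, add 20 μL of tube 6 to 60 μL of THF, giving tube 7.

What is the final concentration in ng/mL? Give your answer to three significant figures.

0.0294 ng/mL

Step 1: 0.3 mL + 1.5 mL = 1.8 mL total → factor 1.8/0.3 = 6
Step 2: 0.38 mL + 7.8 mL = 8.18 mL total → factor 8.18/0.38 = 21.526
Step 3: 0.4 mL + 5.6 mL = 6 mL total → factor 6/0.4 = 15
Step 4: 90 μL brought to 800 μL → factor 800/90 = 8.8889
Step 5: 0.48 mL + 13.6 mL = 14.08 mL total → factor 14.08/0.48 = 29.333
Step 6: 90 μL + 3700 μL = 3790 μL total → factor 3790/90 = 42.111
Step 7: 20 μL + 60 μL = 80 μL total → factor 80/20 = 4
Overall dilution factor = 6 × 21.526 × 15 × 8.8889 × 29.333 × 42.111 × 4 = 8.509 × 10^7
Final = 2.50 mg/mL / 8.509 × 10^7 = 2.938 × 10^-8 mg/mL = 0.0294 ng/mL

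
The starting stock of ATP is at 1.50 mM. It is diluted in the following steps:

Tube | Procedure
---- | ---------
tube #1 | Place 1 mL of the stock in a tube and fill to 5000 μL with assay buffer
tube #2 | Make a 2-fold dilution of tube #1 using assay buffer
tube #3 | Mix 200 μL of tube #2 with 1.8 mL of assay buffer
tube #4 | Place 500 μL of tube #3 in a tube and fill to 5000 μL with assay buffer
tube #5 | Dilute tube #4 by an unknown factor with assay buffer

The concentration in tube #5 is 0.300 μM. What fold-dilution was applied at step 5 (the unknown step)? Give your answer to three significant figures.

Step 1: 1 mL brought to 5000 μL → factor 5/1 = 5
Step 2: 2-fold → factor 2
Step 3: 200 μL + 1.8 mL = 2000 μL total → factor 2000/200 = 10
Step 4: 500 μL brought to 5000 μL → factor 5000/500 = 10
Step 5: unknown factor x
Product of known-step factors = 1000
Overall factor = 1.50 mM / (0.300 μM) = 5000
x = 5000 / 1000 = 5.00

5.00-fold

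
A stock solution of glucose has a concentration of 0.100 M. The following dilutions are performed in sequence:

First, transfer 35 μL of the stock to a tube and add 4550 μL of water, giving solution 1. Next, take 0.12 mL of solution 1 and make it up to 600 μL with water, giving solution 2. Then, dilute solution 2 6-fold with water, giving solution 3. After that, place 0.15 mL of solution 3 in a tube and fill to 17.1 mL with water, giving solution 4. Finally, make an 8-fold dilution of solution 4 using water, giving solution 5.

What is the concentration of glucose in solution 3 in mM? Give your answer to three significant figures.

Step 1: 35 μL + 4550 μL = 4585 μL total → factor 4585/35 = 131
Step 2: 0.12 mL brought to 600 μL → factor 0.6/0.12 = 5
Step 3: 6-fold → factor 6
Dilution factor through solution 3 = 131 × 5 × 6 = 3930
[solution 3] = 0.100 M / 3930 = 2.545 × 10^-5 M = 0.0254 mM

0.0254 mM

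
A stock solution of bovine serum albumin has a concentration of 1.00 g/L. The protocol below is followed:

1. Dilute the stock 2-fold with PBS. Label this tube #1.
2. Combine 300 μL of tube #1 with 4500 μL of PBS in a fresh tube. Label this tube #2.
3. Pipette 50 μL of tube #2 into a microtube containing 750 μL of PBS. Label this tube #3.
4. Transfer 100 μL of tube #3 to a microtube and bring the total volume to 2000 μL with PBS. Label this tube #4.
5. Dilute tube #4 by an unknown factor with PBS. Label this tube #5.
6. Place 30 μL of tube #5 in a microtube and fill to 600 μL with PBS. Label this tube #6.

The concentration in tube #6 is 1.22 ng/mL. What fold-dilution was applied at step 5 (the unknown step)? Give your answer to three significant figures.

Step 1: 2-fold → factor 2
Step 2: 300 μL + 4500 μL = 4800 μL total → factor 4800/300 = 16
Step 3: 50 μL + 750 μL = 800 μL total → factor 800/50 = 16
Step 4: 100 μL brought to 2000 μL → factor 2000/100 = 20
Step 5: unknown factor x
Step 6: 30 μL brought to 600 μL → factor 600/30 = 20
Product of known-step factors = 2.048 × 10^5
Overall factor = 1.00 g/L / (1.22 ng/mL) = 8.1967 × 10^5
x = 8.1967 × 10^5 / 2.048 × 10^5 = 4.00

4.00-fold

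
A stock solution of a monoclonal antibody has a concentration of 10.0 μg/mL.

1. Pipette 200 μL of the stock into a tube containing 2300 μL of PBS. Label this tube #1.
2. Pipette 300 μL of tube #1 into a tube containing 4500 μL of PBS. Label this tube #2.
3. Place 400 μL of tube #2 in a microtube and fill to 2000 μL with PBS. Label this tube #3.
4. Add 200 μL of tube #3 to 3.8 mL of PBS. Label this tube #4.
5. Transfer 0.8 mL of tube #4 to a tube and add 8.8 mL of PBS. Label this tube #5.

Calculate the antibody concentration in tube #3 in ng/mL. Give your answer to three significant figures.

Step 1: 200 μL + 2300 μL = 2500 μL total → factor 2500/200 = 12.5
Step 2: 300 μL + 4500 μL = 4800 μL total → factor 4800/300 = 16
Step 3: 400 μL brought to 2000 μL → factor 2000/400 = 5
Dilution factor through tube #3 = 12.5 × 16 × 5 = 1000
[tube #3] = 10.0 μg/mL / 1000 = 0.01000 μg/mL = 10.0 ng/mL

10.0 ng/mL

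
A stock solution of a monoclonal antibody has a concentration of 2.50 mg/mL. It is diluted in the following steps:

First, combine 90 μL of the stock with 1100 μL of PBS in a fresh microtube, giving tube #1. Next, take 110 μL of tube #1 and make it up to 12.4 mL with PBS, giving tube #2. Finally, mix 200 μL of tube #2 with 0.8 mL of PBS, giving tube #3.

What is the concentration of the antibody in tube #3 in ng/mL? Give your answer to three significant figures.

Step 1: 90 μL + 1100 μL = 1190 μL total → factor 1190/90 = 13.222
Step 2: 110 μL brought to 12.4 mL → factor 12400/110 = 112.73
Step 3: 200 μL + 0.8 mL = 1000 μL total → factor 1000/200 = 5
Overall dilution factor = 13.222 × 112.73 × 5 = 7452.5
Final = 2.50 mg/mL / 7452.5 = 0.0003355 mg/mL = 335 ng/mL

335 ng/mL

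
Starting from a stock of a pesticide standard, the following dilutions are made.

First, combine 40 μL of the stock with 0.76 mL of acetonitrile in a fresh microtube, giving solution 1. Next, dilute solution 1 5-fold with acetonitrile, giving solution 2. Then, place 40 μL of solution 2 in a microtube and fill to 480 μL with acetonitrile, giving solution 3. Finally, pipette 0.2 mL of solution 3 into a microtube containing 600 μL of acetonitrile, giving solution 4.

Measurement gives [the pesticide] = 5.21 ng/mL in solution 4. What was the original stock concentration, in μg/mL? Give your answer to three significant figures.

25.0 μg/mL

Step 1: 40 μL + 0.76 mL = 800 μL total → factor 800/40 = 20
Step 2: 5-fold → factor 5
Step 3: 40 μL brought to 480 μL → factor 480/40 = 12
Step 4: 0.2 mL + 600 μL = 0.8 mL total → factor 0.8/0.2 = 4
Overall dilution factor = 20 × 5 × 12 × 4 = 4800
Stock = 5.21 ng/mL × 4800 = 2.501 × 10^4 ng/mL = 25.0 μg/mL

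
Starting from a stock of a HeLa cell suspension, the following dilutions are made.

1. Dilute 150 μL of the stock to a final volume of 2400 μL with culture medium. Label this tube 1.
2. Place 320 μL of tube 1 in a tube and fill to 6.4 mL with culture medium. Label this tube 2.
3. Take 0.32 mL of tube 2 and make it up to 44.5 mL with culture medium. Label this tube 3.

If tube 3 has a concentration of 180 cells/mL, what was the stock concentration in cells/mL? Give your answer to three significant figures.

8.01 × 10^6 cells/mL

Step 1: 150 μL brought to 2400 μL → factor 2400/150 = 16
Step 2: 320 μL brought to 6.4 mL → factor 6400/320 = 20
Step 3: 0.32 mL brought to 44.5 mL → factor 44.5/0.32 = 139.06
Overall dilution factor = 16 × 20 × 139.06 = 44500
Stock = 180 cells/mL × 44500 = 8.01 × 10^6 cells/mL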